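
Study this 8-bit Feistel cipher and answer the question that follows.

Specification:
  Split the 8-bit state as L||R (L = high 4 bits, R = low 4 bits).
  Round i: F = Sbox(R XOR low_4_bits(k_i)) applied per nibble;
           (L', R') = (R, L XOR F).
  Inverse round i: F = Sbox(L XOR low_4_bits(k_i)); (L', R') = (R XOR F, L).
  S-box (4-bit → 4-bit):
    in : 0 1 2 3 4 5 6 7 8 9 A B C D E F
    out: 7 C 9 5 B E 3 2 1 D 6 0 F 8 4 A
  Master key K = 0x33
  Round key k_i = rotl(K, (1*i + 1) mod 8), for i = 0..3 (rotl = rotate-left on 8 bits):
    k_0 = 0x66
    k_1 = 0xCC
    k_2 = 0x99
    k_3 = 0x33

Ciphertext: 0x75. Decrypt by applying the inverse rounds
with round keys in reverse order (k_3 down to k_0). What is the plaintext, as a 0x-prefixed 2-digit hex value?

0xB3

s_0 = ciphertext = 0x75
s_1 = InvRound(s_0, k_3) = 0xE7
s_2 = InvRound(s_1, k_2) = 0x5E
s_3 = InvRound(s_2, k_1) = 0x35
s_4 = InvRound(s_3, k_0) = 0xB3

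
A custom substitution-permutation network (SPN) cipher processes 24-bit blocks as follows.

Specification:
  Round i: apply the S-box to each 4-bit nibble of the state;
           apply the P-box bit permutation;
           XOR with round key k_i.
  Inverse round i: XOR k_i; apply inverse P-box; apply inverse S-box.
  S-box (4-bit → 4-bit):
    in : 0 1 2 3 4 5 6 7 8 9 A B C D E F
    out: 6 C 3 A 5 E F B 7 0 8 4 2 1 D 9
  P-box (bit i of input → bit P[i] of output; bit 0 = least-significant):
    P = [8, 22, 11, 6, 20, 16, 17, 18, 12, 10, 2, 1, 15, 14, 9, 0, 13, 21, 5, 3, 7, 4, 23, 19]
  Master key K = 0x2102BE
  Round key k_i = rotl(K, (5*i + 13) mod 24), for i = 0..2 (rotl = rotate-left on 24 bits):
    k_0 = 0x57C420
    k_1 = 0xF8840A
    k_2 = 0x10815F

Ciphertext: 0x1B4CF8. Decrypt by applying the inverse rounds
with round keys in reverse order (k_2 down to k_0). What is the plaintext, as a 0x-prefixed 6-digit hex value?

0x1E6B90

s_0 = ciphertext = 0x1B4CF8
s_1 = InvRound(s_0, k_2) = 0xFB7504
s_2 = InvRound(s_1, k_1) = 0x9F2E0D
s_3 = InvRound(s_2, k_0) = 0x1E6B90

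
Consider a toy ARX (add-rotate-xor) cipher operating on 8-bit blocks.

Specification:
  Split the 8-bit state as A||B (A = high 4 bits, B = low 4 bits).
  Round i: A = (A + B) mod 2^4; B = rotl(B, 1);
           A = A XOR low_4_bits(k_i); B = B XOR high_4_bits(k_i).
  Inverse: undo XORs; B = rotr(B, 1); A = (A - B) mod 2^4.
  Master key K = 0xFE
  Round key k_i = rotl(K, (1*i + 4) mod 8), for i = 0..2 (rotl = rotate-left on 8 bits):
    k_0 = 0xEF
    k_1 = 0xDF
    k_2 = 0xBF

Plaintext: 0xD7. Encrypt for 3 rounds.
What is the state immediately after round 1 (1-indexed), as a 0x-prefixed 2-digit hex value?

0xB0

s_0 = plaintext = 0xD7
s_1 = Round(s_0, k_0) = 0xB0
s_2 = Round(s_1, k_1) = 0x4D
s_3 = Round(s_2, k_2) = 0xE0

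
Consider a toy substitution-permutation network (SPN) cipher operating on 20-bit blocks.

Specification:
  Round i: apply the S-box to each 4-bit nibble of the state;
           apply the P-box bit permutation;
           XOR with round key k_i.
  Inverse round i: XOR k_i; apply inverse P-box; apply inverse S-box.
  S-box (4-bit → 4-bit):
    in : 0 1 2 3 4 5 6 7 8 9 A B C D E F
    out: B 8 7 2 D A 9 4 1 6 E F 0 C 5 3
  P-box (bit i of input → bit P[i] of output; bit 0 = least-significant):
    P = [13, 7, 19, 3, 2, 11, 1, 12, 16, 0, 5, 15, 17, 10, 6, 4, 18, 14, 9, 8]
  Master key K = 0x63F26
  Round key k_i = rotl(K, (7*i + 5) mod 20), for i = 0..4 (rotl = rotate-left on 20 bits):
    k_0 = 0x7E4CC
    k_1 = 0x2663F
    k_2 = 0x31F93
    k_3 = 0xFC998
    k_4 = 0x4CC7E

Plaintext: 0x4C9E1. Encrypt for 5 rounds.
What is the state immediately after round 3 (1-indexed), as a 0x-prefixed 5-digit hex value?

s_0 = plaintext = 0x4C9E1
s_1 = Round(s_0, k_0) = 0x3E7E3
s_2 = Round(s_1, k_1) = 0x026D9
s_3 = Round(s_2, k_2) = 0xCCA51
s_4 = Round(s_3, k_3) = 0xF51B1
s_5 = Round(s_4, k_4) = 0x01060

0xCCA51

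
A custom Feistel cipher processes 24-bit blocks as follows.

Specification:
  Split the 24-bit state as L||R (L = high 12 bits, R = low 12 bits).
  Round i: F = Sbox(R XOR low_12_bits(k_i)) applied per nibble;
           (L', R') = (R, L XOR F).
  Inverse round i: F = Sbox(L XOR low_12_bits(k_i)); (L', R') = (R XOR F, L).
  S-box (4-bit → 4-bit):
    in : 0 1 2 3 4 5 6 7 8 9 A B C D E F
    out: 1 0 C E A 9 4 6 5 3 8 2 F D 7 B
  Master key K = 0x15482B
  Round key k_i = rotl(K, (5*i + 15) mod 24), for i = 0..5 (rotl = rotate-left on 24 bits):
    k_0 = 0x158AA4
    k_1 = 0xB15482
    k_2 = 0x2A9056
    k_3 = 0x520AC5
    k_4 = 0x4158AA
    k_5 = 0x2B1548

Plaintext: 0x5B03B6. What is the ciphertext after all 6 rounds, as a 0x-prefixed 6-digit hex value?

s_0 = plaintext = 0x5B03B6
s_1 = Round(s_0, k_0) = 0x3B66BC
s_2 = Round(s_1, k_1) = 0x6BCF51
s_3 = Round(s_2, k_2) = 0xF51DAA
s_4 = Round(s_3, k_3) = 0xDAA91A
s_5 = Round(s_4, k_4) = 0x91AD8B
s_6 = Round(s_5, k_5) = 0xD8BCE4

0xD8BCE4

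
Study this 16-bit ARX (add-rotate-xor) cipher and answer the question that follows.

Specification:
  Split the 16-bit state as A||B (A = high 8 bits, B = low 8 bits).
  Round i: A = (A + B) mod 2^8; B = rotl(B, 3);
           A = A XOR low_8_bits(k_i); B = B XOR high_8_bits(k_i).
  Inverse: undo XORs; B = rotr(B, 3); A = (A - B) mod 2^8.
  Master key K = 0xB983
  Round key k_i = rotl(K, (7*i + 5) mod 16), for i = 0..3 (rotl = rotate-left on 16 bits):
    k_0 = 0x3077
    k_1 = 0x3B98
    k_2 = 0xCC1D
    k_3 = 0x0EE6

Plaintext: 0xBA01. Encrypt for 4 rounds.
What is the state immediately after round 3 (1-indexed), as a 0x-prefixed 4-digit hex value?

s_0 = plaintext = 0xBA01
s_1 = Round(s_0, k_0) = 0xCC38
s_2 = Round(s_1, k_1) = 0x9CFA
s_3 = Round(s_2, k_2) = 0x8B1B
s_4 = Round(s_3, k_3) = 0x40D6

0x8B1B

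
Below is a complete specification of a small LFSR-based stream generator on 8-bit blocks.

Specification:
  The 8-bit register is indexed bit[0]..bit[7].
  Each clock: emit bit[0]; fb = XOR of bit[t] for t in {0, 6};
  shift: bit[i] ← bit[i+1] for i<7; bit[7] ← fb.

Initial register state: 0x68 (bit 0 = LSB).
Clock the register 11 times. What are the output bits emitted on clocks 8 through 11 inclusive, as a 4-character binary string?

0101

reg_0 = 0x68
clock 1: out=0, reg = 0xB4
clock 2: out=0, reg = 0x5A
clock 3: out=0, reg = 0xAD
clock 4: out=1, reg = 0xD6
clock 5: out=0, reg = 0xEB
clock 6: out=1, reg = 0x75
clock 7: out=1, reg = 0x3A
clock 8: out=0, reg = 0x1D
clock 9: out=1, reg = 0x8E
clock 10: out=0, reg = 0x47
clock 11: out=1, reg = 0x23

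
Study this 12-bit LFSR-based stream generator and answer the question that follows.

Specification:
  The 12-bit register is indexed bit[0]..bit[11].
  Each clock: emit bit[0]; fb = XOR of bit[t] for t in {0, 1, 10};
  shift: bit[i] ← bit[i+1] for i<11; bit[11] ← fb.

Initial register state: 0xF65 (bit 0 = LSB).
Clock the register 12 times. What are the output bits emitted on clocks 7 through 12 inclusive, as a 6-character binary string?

reg_0 = 0xF65
clock 1: out=1, reg = 0x7B2
clock 2: out=0, reg = 0x3D9
clock 3: out=1, reg = 0x9EC
clock 4: out=0, reg = 0x4F6
clock 5: out=0, reg = 0x27B
clock 6: out=1, reg = 0x13D
clock 7: out=1, reg = 0x89E
clock 8: out=0, reg = 0xC4F
clock 9: out=1, reg = 0xE27
clock 10: out=1, reg = 0xF13
clock 11: out=1, reg = 0xF89
clock 12: out=1, reg = 0x7C4

101111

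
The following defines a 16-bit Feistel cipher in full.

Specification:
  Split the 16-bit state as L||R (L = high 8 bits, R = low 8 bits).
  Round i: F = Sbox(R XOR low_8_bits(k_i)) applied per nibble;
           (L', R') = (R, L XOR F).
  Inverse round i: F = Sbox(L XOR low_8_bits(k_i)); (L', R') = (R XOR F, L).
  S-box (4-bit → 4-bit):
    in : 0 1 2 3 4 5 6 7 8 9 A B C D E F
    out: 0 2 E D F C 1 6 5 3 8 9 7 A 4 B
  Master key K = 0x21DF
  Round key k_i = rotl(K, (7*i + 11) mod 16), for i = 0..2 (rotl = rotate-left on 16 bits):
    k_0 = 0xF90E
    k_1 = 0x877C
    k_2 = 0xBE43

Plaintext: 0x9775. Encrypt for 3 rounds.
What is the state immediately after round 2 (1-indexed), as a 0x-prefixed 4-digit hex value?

0xFE2B

s_0 = plaintext = 0x9775
s_1 = Round(s_0, k_0) = 0x75FE
s_2 = Round(s_1, k_1) = 0xFE2B
s_3 = Round(s_2, k_2) = 0x2BEB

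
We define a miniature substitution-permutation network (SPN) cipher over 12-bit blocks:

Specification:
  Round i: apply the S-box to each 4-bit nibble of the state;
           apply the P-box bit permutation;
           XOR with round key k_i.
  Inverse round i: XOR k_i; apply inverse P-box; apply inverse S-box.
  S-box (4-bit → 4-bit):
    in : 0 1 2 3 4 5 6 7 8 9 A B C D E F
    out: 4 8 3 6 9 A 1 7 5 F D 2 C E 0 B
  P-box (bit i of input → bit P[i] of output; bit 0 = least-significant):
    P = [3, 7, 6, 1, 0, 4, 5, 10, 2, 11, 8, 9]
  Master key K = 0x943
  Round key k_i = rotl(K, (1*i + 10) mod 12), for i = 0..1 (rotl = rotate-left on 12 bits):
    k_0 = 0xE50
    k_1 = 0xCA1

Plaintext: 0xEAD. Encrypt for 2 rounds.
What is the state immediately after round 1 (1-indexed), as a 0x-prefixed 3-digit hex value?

s_0 = plaintext = 0xEAD
s_1 = Round(s_0, k_0) = 0xAB3
s_2 = Round(s_1, k_1) = 0xF75

0xAB3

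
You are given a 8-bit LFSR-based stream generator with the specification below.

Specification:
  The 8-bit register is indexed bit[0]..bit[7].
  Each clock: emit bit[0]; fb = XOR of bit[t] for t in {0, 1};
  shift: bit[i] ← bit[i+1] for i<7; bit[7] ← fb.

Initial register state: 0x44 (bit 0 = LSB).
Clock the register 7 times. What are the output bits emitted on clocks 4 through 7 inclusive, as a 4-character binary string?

0001

reg_0 = 0x44
clock 1: out=0, reg = 0x22
clock 2: out=0, reg = 0x91
clock 3: out=1, reg = 0xC8
clock 4: out=0, reg = 0x64
clock 5: out=0, reg = 0x32
clock 6: out=0, reg = 0x99
clock 7: out=1, reg = 0xCC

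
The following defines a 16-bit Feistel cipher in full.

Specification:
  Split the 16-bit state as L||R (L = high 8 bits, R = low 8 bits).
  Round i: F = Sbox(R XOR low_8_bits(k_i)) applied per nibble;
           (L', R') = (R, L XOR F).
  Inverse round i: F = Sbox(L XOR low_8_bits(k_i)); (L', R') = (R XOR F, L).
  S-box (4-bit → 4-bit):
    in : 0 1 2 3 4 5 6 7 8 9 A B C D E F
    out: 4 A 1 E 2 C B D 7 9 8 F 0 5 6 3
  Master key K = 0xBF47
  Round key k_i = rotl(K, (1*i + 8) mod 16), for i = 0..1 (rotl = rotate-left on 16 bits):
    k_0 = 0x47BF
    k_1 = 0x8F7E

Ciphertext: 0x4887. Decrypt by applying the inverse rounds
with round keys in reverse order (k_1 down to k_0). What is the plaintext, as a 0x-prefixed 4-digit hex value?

s_0 = ciphertext = 0x4887
s_1 = InvRound(s_0, k_1) = 0x6C48
s_2 = InvRound(s_1, k_0) = 0x166C

0x166C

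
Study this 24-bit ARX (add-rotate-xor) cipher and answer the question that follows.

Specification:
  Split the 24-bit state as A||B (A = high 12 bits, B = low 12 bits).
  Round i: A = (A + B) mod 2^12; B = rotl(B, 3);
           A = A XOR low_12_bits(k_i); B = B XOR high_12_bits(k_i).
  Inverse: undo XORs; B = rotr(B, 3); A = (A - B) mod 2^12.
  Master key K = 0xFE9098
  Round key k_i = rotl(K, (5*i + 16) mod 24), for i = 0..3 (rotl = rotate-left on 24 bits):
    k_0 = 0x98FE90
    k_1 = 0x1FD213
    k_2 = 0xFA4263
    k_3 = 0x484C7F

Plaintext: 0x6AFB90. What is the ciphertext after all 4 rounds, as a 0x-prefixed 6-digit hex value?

0xE6D245

s_0 = plaintext = 0x6AFB90
s_1 = Round(s_0, k_0) = 0xCAF50A
s_2 = Round(s_1, k_1) = 0x3AA9AF
s_3 = Round(s_2, k_2) = 0xF3A2D8
s_4 = Round(s_3, k_3) = 0xE6D245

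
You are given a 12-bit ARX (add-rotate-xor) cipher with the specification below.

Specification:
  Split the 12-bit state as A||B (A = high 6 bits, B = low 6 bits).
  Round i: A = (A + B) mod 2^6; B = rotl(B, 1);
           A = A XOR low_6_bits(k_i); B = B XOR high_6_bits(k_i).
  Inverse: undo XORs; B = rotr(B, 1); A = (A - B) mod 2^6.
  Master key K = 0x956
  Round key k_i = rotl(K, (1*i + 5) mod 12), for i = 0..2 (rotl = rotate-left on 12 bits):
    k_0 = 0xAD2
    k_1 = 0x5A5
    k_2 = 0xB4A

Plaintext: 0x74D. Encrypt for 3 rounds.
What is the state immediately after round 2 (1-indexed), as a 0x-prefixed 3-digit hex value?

s_0 = plaintext = 0x74D
s_1 = Round(s_0, k_0) = 0xE31
s_2 = Round(s_1, k_1) = 0x335
s_3 = Round(s_2, k_2) = 0x2C6

0x335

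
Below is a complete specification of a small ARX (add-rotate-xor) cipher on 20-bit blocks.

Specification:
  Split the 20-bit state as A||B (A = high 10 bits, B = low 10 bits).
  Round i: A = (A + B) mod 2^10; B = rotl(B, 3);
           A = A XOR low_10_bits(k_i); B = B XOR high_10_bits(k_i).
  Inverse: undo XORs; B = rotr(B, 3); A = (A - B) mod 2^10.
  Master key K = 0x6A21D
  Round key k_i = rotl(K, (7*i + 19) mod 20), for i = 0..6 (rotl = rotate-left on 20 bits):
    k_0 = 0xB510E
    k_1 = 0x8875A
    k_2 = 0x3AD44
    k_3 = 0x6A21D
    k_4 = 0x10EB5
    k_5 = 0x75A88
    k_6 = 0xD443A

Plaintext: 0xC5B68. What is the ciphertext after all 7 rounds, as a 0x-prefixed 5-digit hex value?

s_0 = plaintext = 0xC5B68
s_1 = Round(s_0, k_0) = 0xDC192
s_2 = Round(s_1, k_1) = 0x962B2
s_3 = Round(s_2, k_2) = 0x1397E
s_4 = Round(s_3, k_3) = 0xF465A
s_5 = Round(s_4, k_4) = 0x27A97
s_6 = Round(s_5, k_5) = 0x6F56B
s_7 = Round(s_6, k_6) = 0xC480B

0xC480B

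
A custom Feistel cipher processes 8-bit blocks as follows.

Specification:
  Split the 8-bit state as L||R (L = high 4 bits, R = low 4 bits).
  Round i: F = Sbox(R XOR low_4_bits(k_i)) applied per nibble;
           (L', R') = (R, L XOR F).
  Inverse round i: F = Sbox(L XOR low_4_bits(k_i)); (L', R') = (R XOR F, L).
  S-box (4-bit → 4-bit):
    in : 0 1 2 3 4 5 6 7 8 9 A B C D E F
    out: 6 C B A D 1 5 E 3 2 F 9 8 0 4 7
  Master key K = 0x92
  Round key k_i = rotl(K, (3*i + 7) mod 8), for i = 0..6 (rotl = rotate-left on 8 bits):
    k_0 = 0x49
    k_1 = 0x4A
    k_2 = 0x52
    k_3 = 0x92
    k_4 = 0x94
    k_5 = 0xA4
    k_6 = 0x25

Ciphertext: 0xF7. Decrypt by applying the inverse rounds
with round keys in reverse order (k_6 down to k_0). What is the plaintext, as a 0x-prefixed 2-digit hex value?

s_0 = ciphertext = 0xF7
s_1 = InvRound(s_0, k_6) = 0x8F
s_2 = InvRound(s_1, k_5) = 0x78
s_3 = InvRound(s_2, k_4) = 0x27
s_4 = InvRound(s_3, k_3) = 0x12
s_5 = InvRound(s_4, k_2) = 0x81
s_6 = InvRound(s_5, k_1) = 0xA8
s_7 = InvRound(s_6, k_0) = 0x2A

0x2A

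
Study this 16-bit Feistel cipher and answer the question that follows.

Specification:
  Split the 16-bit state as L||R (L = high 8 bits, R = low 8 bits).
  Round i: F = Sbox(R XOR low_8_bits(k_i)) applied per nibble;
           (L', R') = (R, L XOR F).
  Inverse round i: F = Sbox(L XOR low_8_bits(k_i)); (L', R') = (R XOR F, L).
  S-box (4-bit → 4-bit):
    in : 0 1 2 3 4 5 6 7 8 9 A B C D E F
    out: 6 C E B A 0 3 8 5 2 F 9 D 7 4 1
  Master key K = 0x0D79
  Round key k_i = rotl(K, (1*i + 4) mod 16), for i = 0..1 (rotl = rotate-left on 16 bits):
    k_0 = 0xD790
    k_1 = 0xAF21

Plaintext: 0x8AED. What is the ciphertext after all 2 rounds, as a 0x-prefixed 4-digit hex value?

0x0D00

s_0 = plaintext = 0x8AED
s_1 = Round(s_0, k_0) = 0xED0D
s_2 = Round(s_1, k_1) = 0x0D00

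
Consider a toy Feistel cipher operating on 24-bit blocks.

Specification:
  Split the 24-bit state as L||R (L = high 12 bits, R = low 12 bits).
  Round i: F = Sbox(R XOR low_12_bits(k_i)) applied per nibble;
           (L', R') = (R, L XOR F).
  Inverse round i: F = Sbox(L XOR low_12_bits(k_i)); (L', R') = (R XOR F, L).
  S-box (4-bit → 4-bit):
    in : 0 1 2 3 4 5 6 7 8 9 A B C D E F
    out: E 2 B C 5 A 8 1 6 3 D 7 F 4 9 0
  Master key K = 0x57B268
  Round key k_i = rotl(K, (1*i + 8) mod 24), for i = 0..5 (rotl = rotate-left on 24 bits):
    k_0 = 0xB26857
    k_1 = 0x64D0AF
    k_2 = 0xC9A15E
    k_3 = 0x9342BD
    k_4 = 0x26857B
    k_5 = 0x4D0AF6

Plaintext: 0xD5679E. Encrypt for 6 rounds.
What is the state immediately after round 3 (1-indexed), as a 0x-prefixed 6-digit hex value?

0x373611

s_0 = plaintext = 0xD5679E
s_1 = Round(s_0, k_0) = 0x79EDA5
s_2 = Round(s_1, k_1) = 0xDA5373
s_3 = Round(s_2, k_2) = 0x373611
s_4 = Round(s_3, k_3) = 0x6116AC
s_5 = Round(s_4, k_4) = 0x6ACA50
s_6 = Round(s_5, k_5) = 0xA50874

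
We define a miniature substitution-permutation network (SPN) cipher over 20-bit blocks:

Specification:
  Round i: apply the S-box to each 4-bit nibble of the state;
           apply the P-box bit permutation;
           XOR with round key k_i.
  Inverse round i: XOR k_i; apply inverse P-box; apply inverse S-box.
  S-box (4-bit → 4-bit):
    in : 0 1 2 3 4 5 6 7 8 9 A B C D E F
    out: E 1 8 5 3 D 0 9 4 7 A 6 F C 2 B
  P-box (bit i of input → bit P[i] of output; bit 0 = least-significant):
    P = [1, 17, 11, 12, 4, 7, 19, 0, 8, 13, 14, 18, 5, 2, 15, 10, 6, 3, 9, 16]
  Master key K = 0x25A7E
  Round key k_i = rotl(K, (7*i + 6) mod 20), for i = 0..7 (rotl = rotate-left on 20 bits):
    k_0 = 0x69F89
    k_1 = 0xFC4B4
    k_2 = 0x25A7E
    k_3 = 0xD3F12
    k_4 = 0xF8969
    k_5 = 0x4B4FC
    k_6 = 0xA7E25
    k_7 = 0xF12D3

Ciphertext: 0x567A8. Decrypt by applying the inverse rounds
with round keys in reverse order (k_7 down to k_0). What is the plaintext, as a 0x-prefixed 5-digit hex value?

0x1212E

s_0 = ciphertext = 0x567A8
s_1 = InvRound(s_0, k_7) = 0x4795F
s_2 = InvRound(s_1, k_6) = 0x97734
s_3 = InvRound(s_2, k_5) = 0xC85B6
s_4 = InvRound(s_3, k_4) = 0xFA6F9
s_5 = InvRound(s_4, k_3) = 0x431AC
s_6 = InvRound(s_5, k_2) = 0x36C49
s_7 = InvRound(s_6, k_1) = 0x49AC8
s_8 = InvRound(s_7, k_0) = 0x1212E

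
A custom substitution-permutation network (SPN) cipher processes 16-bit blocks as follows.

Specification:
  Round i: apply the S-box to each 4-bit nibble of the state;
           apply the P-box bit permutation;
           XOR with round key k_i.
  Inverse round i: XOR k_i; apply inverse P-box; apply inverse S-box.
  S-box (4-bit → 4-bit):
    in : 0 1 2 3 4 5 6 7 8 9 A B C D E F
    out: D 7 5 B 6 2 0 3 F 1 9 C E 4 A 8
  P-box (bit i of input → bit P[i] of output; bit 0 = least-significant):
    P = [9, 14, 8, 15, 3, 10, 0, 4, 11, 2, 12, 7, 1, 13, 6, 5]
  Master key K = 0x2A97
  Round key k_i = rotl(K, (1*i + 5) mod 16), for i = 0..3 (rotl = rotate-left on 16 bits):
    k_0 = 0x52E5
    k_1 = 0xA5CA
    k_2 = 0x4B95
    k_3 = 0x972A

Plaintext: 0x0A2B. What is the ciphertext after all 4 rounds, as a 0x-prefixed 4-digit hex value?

s_0 = plaintext = 0x0A2B
s_1 = Round(s_0, k_0) = 0xDB0E
s_2 = Round(s_1, k_1) = 0x7513
s_3 = Round(s_2, k_2) = 0xAD9A
s_4 = Round(s_3, k_3) = 0x0500

0x0500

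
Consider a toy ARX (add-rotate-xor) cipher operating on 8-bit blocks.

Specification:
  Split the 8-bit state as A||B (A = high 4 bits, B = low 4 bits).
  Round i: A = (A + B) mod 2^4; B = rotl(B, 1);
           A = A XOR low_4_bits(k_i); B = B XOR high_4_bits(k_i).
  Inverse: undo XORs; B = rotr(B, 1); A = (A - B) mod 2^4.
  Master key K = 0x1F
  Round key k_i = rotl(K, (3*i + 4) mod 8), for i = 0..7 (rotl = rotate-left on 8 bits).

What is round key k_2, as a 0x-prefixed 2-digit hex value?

K = 0x1F
k_0 = rotl(K, (3*0+4) mod 8) = rotl(K, 4) = 0xF1
k_1 = rotl(K, (3*1+4) mod 8) = rotl(K, 7) = 0x8F
k_2 = rotl(K, (3*2+4) mod 8) = rotl(K, 2) = 0x7C

0x7C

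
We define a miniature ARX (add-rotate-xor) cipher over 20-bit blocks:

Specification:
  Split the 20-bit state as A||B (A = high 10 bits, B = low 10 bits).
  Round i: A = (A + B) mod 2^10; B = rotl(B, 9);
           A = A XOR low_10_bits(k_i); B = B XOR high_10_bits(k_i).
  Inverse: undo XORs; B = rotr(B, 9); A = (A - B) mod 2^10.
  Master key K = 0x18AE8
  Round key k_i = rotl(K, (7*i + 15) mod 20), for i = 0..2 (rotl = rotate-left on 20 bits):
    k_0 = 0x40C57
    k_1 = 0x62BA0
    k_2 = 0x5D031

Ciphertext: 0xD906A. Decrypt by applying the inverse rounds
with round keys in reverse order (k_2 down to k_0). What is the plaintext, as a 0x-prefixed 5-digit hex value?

0x8F8DD

s_0 = ciphertext = 0xD906A
s_1 = InvRound(s_0, k_2) = 0x4663C
s_2 = InvRound(s_1, k_1) = 0xD336D
s_3 = InvRound(s_2, k_0) = 0x8F8DD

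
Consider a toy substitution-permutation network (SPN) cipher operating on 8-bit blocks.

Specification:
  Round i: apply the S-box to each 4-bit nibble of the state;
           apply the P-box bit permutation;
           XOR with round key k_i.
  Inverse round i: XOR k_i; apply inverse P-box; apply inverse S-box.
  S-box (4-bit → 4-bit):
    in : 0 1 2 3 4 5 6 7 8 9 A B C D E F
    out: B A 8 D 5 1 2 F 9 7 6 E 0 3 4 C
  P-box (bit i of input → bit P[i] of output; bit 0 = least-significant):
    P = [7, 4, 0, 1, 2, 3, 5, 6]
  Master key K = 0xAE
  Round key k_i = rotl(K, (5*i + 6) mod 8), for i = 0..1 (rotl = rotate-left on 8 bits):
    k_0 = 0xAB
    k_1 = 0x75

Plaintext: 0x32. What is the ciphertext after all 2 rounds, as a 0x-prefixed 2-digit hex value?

s_0 = plaintext = 0x32
s_1 = Round(s_0, k_0) = 0xCD
s_2 = Round(s_1, k_1) = 0xE5

0xE5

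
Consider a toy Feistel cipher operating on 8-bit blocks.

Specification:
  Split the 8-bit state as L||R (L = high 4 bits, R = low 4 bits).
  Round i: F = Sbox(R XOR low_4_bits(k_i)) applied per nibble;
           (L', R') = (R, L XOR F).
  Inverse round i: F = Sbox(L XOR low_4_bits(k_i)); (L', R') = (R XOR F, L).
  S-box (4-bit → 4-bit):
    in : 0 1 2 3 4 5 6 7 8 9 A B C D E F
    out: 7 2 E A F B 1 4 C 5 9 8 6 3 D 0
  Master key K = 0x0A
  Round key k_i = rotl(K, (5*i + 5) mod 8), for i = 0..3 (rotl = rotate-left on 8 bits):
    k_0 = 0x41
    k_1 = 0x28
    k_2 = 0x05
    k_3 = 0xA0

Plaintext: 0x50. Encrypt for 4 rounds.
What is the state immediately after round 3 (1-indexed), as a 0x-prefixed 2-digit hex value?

0x0C

s_0 = plaintext = 0x50
s_1 = Round(s_0, k_0) = 0x07
s_2 = Round(s_1, k_1) = 0x70
s_3 = Round(s_2, k_2) = 0x0C
s_4 = Round(s_3, k_3) = 0xC6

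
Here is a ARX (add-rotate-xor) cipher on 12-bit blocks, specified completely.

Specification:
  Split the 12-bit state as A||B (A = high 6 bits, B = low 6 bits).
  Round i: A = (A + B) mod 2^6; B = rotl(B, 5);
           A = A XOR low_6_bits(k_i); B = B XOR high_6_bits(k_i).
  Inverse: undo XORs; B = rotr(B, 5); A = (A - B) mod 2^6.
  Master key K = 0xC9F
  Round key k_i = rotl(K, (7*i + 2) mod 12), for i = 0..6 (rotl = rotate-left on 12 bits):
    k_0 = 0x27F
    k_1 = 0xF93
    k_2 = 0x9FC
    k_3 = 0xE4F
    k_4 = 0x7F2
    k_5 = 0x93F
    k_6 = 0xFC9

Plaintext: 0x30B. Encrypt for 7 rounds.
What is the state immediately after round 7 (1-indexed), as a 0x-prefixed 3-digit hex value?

0xE5A

s_0 = plaintext = 0x30B
s_1 = Round(s_0, k_0) = 0xA2C
s_2 = Round(s_1, k_1) = 0x1E8
s_3 = Round(s_2, k_2) = 0x4F3
s_4 = Round(s_3, k_3) = 0x240
s_5 = Round(s_4, k_4) = 0xEDF
s_6 = Round(s_5, k_5) = 0x94B
s_7 = Round(s_6, k_6) = 0xE5A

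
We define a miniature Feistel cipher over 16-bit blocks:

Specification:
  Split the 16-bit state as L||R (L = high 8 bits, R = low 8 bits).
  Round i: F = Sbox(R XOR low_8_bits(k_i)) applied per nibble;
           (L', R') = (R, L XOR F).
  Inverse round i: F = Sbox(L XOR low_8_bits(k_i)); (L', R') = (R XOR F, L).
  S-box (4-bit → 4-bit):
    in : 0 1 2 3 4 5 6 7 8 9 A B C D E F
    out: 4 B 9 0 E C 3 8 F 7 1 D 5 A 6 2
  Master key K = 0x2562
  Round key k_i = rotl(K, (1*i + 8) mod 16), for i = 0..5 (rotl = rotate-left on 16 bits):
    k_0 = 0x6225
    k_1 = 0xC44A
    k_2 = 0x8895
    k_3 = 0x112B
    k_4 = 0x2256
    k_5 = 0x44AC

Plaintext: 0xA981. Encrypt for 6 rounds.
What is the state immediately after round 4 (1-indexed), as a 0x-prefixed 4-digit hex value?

s_0 = plaintext = 0xA981
s_1 = Round(s_0, k_0) = 0x81B7
s_2 = Round(s_1, k_1) = 0xB7AB
s_3 = Round(s_2, k_2) = 0xABB1
s_4 = Round(s_3, k_3) = 0xB1DA
s_5 = Round(s_4, k_4) = 0xDA44
s_6 = Round(s_5, k_5) = 0x44B5

0xB1DA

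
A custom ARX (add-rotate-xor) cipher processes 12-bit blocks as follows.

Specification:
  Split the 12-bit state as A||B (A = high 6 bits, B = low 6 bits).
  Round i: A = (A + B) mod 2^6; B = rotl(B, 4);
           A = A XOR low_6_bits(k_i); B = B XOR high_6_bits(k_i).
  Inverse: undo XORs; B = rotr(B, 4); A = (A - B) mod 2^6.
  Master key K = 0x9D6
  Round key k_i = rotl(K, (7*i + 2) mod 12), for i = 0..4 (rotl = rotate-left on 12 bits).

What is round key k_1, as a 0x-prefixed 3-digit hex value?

K = 0x9D6
k_0 = rotl(K, (7*0+2) mod 12) = rotl(K, 2) = 0x75A
k_1 = rotl(K, (7*1+2) mod 12) = rotl(K, 9) = 0xD3A

0xD3A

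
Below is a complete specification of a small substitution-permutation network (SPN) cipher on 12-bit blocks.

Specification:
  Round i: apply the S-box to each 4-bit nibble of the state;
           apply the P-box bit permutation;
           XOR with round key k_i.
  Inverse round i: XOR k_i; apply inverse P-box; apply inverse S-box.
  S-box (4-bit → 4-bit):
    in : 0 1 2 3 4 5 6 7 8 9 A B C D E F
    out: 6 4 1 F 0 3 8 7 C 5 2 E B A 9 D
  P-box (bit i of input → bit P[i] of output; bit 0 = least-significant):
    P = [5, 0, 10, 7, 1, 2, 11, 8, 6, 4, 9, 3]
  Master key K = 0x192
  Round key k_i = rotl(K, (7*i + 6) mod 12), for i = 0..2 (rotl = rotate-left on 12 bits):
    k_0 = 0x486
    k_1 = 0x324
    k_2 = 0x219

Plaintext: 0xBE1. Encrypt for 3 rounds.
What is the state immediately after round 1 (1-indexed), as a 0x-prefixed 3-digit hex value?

0x39C

s_0 = plaintext = 0xBE1
s_1 = Round(s_0, k_0) = 0x39C
s_2 = Round(s_1, k_1) = 0x9DF
s_3 = Round(s_2, k_2) = 0x5FD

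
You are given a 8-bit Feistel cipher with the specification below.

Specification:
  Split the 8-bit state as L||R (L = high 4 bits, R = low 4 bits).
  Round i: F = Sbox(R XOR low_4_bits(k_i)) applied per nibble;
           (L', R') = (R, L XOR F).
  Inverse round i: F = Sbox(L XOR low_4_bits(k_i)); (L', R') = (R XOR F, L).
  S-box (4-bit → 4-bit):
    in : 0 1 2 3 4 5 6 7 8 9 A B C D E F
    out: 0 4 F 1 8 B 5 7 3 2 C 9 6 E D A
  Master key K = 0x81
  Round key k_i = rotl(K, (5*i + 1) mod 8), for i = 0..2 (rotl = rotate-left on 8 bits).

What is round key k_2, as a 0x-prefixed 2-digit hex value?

K = 0x81
k_0 = rotl(K, (5*0+1) mod 8) = rotl(K, 1) = 0x03
k_1 = rotl(K, (5*1+1) mod 8) = rotl(K, 6) = 0x60
k_2 = rotl(K, (5*2+1) mod 8) = rotl(K, 3) = 0x0C

0x0C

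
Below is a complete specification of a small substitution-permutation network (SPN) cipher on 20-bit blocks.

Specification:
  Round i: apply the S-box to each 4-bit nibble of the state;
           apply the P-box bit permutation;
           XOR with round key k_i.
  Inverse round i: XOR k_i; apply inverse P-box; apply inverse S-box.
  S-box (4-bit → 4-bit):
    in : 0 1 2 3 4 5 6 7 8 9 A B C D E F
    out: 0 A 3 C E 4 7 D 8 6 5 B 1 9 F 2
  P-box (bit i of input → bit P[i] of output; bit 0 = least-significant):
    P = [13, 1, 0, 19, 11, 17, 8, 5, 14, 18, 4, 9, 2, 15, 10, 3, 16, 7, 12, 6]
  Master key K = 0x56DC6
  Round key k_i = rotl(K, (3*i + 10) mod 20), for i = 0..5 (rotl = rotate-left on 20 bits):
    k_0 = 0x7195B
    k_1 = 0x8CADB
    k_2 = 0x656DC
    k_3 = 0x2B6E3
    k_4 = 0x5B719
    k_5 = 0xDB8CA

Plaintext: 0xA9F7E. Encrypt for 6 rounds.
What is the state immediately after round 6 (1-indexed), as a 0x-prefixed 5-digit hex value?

s_0 = plaintext = 0xA9F7E
s_1 = Round(s_0, k_0) = 0xAA478
s_2 = Round(s_1, k_1) = 0x5D5EF
s_3 = Round(s_2, k_2) = 0x44FE2
s_4 = Round(s_3, k_3) = 0x40B09
s_5 = Round(s_4, k_4) = 0x1E5DA
s_6 = Round(s_5, k_5) = 0xD1437

0xD1437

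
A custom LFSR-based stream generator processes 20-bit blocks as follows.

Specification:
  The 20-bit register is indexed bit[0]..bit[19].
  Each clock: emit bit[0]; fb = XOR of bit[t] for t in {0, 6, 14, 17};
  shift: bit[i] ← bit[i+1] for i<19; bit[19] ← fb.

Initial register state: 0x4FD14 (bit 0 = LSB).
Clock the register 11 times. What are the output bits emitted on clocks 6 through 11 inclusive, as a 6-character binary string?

reg_0 = 0x4FD14
clock 1: out=0, reg = 0xA7E8A
clock 2: out=0, reg = 0x53F45
clock 3: out=1, reg = 0x29FA2
clock 4: out=0, reg = 0x94FD1
clock 5: out=1, reg = 0xCA7E8
clock 6: out=0, reg = 0xE53F4
clock 7: out=0, reg = 0xF29FA
clock 8: out=0, reg = 0x794FD
clock 9: out=1, reg = 0xBCA7E
clock 10: out=0, reg = 0xDE53F
clock 11: out=1, reg = 0x6F29F

000101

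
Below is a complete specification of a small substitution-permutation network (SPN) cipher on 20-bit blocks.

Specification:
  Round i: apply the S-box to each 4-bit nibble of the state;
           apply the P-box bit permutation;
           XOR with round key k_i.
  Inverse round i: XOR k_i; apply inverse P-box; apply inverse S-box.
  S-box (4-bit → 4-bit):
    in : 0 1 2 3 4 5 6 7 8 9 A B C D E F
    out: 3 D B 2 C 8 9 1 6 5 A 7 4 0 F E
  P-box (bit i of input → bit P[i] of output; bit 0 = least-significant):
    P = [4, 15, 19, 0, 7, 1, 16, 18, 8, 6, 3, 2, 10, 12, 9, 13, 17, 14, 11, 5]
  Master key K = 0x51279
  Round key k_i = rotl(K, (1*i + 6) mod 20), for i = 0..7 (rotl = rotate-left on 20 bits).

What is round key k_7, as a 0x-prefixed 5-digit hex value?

0xF2A24

K = 0x51279
k_0 = rotl(K, (1*0+6) mod 20) = rotl(K, 6) = 0x49E54
k_1 = rotl(K, (1*1+6) mod 20) = rotl(K, 7) = 0x93CA8
k_2 = rotl(K, (1*2+6) mod 20) = rotl(K, 8) = 0x27951
k_3 = rotl(K, (1*3+6) mod 20) = rotl(K, 9) = 0x4F2A2
k_4 = rotl(K, (1*4+6) mod 20) = rotl(K, 10) = 0x9E544
k_5 = rotl(K, (1*5+6) mod 20) = rotl(K, 11) = 0x3CA89
k_6 = rotl(K, (1*6+6) mod 20) = rotl(K, 12) = 0x79512
k_7 = rotl(K, (1*7+6) mod 20) = rotl(K, 13) = 0xF2A24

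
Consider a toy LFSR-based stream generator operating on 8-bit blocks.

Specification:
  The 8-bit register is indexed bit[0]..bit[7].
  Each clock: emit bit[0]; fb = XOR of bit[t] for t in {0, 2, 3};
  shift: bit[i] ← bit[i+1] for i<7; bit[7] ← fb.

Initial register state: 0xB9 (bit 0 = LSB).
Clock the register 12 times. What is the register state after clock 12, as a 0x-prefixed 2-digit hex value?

reg_0 = 0xB9
clock 1: out=1, reg = 0x5C
clock 2: out=0, reg = 0x2E
clock 3: out=0, reg = 0x17
clock 4: out=1, reg = 0x0B
clock 5: out=1, reg = 0x05
clock 6: out=1, reg = 0x02
clock 7: out=0, reg = 0x01
clock 8: out=1, reg = 0x80
clock 9: out=0, reg = 0x40
clock 10: out=0, reg = 0x20
clock 11: out=0, reg = 0x10
clock 12: out=0, reg = 0x08

0x08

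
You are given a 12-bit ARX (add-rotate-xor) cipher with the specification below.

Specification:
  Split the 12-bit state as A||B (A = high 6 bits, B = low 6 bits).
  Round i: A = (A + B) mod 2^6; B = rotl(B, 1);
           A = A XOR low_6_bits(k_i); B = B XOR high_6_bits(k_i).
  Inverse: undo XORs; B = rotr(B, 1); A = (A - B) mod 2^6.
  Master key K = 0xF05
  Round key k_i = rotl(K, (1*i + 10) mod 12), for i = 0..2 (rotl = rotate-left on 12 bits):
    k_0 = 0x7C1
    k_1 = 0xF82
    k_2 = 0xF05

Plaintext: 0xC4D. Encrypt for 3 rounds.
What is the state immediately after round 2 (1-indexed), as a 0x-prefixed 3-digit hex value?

0x1B4

s_0 = plaintext = 0xC4D
s_1 = Round(s_0, k_0) = 0xFC5
s_2 = Round(s_1, k_1) = 0x1B4
s_3 = Round(s_2, k_2) = 0xFD5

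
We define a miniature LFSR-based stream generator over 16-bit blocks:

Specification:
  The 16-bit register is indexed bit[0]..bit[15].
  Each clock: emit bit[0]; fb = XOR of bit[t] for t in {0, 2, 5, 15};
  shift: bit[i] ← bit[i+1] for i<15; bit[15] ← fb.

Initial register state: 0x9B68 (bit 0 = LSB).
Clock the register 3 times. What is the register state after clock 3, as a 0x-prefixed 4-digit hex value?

0x136D

reg_0 = 0x9B68
clock 1: out=0, reg = 0x4DB4
clock 2: out=0, reg = 0x26DA
clock 3: out=0, reg = 0x136D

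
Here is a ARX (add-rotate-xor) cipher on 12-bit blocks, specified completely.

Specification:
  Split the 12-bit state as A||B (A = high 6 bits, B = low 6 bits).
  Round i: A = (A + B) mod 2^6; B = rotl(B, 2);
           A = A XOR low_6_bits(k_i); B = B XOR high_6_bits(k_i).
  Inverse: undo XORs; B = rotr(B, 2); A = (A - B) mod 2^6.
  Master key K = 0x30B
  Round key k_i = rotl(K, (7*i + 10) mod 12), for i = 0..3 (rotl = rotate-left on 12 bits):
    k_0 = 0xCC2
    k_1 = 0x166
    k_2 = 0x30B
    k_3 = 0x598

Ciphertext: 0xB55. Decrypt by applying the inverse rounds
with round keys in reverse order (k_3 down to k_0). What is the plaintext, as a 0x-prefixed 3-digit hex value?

0x854

s_0 = ciphertext = 0xB55
s_1 = InvRound(s_0, k_3) = 0x170
s_2 = InvRound(s_1, k_2) = 0xFCF
s_3 = InvRound(s_2, k_1) = 0xDE2
s_4 = InvRound(s_3, k_0) = 0x854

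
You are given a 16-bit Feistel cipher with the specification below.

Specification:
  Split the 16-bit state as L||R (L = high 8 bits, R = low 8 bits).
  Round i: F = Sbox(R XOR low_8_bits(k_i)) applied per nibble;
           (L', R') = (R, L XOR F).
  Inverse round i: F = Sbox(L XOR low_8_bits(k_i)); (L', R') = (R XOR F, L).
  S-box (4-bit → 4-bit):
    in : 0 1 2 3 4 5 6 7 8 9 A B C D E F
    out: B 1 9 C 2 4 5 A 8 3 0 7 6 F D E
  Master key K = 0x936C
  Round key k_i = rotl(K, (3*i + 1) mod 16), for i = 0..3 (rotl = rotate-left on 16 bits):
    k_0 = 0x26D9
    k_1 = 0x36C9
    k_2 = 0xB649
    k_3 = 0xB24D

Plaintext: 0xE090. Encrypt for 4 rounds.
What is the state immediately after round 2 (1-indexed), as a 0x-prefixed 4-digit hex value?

s_0 = plaintext = 0xE090
s_1 = Round(s_0, k_0) = 0x90C3
s_2 = Round(s_1, k_1) = 0xC320
s_3 = Round(s_2, k_2) = 0x2090
s_4 = Round(s_3, k_3) = 0x90DF

0xC320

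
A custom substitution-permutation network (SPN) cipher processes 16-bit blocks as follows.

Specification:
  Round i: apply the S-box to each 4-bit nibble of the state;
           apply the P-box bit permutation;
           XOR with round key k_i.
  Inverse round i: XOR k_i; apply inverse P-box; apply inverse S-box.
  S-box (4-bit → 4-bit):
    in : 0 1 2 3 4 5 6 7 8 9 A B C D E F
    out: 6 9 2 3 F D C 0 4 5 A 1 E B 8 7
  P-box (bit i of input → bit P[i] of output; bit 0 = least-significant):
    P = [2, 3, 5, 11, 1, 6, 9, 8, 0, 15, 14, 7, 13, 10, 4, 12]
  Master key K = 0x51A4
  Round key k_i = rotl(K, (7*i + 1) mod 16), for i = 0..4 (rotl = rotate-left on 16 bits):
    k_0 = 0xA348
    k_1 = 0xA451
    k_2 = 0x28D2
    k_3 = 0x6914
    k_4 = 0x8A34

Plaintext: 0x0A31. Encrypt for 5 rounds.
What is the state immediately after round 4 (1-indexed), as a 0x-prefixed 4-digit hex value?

0x4A77

s_0 = plaintext = 0x0A31
s_1 = Round(s_0, k_0) = 0x2F9E
s_2 = Round(s_1, k_1) = 0x6A52
s_3 = Round(s_2, k_2) = 0xBB48
s_4 = Round(s_3, k_3) = 0x4A77
s_5 = Round(s_4, k_4) = 0x3EA4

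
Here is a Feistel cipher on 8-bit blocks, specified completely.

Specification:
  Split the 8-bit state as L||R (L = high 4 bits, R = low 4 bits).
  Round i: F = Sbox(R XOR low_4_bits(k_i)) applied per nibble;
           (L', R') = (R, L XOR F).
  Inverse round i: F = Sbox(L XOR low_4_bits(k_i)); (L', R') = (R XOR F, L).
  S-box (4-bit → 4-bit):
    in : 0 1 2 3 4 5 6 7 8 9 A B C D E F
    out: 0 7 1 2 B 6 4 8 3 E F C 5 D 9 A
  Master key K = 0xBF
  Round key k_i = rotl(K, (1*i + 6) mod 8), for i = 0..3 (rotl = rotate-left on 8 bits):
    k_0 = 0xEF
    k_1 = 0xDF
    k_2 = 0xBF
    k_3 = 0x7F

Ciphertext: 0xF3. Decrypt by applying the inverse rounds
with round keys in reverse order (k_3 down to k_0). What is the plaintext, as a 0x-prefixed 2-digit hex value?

s_0 = ciphertext = 0xF3
s_1 = InvRound(s_0, k_3) = 0x3F
s_2 = InvRound(s_1, k_2) = 0xA3
s_3 = InvRound(s_2, k_1) = 0x5A
s_4 = InvRound(s_3, k_0) = 0x55

0x55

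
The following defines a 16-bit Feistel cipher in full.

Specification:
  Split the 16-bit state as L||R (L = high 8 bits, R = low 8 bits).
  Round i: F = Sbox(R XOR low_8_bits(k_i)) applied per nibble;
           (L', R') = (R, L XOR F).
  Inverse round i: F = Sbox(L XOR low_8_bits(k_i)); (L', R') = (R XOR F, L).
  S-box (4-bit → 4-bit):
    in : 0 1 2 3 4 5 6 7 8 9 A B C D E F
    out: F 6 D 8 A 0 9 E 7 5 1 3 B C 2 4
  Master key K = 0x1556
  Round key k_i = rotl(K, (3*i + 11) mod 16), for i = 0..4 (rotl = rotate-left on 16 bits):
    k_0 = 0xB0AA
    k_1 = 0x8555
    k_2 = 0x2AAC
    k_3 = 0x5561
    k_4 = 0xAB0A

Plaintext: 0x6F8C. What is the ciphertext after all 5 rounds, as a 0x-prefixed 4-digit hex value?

s_0 = plaintext = 0x6F8C
s_1 = Round(s_0, k_0) = 0x8CB6
s_2 = Round(s_1, k_1) = 0xB6A4
s_3 = Round(s_2, k_2) = 0xA441
s_4 = Round(s_3, k_3) = 0x417B
s_5 = Round(s_4, k_4) = 0x7BA7

0x7BA7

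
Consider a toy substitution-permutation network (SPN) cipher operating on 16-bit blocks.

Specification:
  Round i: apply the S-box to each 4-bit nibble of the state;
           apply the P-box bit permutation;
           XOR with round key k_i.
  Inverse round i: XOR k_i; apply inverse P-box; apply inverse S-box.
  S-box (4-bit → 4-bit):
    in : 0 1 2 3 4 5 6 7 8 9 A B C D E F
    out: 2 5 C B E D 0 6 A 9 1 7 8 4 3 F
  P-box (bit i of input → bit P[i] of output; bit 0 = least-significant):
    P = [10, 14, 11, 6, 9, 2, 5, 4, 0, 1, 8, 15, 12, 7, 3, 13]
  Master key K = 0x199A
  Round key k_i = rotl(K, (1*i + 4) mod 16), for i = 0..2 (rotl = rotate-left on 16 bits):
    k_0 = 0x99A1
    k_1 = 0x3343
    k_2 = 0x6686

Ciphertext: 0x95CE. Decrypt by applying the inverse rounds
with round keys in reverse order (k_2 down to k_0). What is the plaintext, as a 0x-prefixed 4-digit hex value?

0x1958

s_0 = ciphertext = 0x95CE
s_1 = InvRound(s_0, k_2) = 0x52A8
s_2 = InvRound(s_1, k_1) = 0x4BD8
s_3 = InvRound(s_2, k_0) = 0x1958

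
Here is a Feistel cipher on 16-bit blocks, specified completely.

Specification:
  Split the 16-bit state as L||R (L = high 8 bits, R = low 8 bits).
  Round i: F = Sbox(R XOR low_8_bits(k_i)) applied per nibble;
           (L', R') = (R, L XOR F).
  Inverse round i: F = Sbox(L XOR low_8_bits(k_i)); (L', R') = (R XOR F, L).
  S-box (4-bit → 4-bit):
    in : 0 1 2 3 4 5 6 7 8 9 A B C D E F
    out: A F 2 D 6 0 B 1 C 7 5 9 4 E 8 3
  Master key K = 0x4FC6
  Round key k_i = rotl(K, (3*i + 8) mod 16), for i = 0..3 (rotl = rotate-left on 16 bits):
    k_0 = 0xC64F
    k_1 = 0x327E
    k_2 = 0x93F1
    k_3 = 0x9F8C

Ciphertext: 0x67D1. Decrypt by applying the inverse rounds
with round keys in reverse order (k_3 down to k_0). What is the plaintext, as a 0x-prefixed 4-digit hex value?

s_0 = ciphertext = 0x67D1
s_1 = InvRound(s_0, k_3) = 0x5867
s_2 = InvRound(s_1, k_2) = 0x3058
s_3 = InvRound(s_2, k_1) = 0x3030
s_4 = InvRound(s_3, k_0) = 0x2330

0x2330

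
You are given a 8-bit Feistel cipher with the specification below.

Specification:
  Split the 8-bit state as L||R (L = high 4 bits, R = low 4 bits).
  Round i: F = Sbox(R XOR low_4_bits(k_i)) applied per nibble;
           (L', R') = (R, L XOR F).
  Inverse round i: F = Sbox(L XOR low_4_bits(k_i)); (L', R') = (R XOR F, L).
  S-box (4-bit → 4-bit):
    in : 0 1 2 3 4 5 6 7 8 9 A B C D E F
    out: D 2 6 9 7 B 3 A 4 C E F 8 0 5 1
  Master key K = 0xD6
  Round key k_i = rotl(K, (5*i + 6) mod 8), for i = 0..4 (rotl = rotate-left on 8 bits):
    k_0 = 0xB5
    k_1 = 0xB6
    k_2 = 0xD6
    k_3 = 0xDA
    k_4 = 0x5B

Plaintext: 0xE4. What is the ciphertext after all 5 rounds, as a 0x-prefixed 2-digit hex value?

0xF3

s_0 = plaintext = 0xE4
s_1 = Round(s_0, k_0) = 0x4C
s_2 = Round(s_1, k_1) = 0xCA
s_3 = Round(s_2, k_2) = 0xA4
s_4 = Round(s_3, k_3) = 0x4F
s_5 = Round(s_4, k_4) = 0xF3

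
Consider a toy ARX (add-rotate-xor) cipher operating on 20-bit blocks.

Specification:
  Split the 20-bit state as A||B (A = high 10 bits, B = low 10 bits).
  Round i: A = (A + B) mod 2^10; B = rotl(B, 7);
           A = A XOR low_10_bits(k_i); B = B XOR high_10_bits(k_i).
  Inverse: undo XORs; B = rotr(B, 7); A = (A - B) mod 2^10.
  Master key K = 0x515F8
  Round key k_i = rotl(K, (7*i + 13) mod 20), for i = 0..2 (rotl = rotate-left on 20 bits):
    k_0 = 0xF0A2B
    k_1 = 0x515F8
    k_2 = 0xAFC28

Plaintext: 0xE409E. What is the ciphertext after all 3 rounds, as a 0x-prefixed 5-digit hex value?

0x49504

s_0 = plaintext = 0xE409E
s_1 = Round(s_0, k_0) = 0x814D1
s_2 = Round(s_1, k_1) = 0xCB9DF
s_3 = Round(s_2, k_2) = 0x49504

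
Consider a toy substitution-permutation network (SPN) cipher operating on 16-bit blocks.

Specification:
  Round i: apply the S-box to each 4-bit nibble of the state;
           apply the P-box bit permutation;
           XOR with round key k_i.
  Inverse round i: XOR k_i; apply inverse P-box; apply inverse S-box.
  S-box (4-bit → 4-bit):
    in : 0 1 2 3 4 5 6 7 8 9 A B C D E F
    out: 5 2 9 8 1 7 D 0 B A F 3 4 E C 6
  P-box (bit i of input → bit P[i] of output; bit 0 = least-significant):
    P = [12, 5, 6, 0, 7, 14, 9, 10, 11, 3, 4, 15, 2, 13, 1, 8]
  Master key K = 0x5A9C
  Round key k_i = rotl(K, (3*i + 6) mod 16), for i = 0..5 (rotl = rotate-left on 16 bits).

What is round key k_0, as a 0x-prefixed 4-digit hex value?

0xA716

K = 0x5A9C
k_0 = rotl(K, (3*0+6) mod 16) = rotl(K, 6) = 0xA716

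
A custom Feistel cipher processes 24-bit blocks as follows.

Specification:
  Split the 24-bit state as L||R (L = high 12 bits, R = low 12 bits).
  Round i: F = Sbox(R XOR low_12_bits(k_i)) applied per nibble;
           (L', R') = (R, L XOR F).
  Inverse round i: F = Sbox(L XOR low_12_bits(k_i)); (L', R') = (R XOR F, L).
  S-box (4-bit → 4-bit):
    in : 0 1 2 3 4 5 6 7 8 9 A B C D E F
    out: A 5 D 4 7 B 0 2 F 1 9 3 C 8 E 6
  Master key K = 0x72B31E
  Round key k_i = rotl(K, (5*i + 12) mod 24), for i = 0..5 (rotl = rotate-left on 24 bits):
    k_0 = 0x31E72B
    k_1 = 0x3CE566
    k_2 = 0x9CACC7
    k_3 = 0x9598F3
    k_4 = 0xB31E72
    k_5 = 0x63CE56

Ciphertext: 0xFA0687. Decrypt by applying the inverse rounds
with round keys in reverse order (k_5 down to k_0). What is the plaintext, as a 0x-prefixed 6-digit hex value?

s_0 = ciphertext = 0xFA0687
s_1 = InvRound(s_0, k_5) = 0x3E7FA0
s_2 = InvRound(s_1, k_4) = 0x7BB3E7
s_3 = InvRound(s_2, k_3) = 0x5987BB
s_4 = InvRound(s_3, k_2) = 0x60D598
s_5 = InvRound(s_4, k_1) = 0x19B60D
s_6 = InvRound(s_5, k_0) = 0x63719B

0x63719B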